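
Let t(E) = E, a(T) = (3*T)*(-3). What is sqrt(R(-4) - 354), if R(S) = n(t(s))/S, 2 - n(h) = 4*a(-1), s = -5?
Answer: I*sqrt(1382)/2 ≈ 18.588*I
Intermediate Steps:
a(T) = -9*T
n(h) = -34 (n(h) = 2 - 4*(-9*(-1)) = 2 - 4*9 = 2 - 1*36 = 2 - 36 = -34)
R(S) = -34/S
sqrt(R(-4) - 354) = sqrt(-34/(-4) - 354) = sqrt(-34*(-1/4) - 354) = sqrt(17/2 - 354) = sqrt(-691/2) = I*sqrt(1382)/2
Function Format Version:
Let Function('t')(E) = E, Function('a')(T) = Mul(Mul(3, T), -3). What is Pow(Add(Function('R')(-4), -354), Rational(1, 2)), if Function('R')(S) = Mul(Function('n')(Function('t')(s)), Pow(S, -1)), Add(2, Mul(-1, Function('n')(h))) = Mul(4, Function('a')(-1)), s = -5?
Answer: Mul(Rational(1, 2), I, Pow(1382, Rational(1, 2))) ≈ Mul(18.588, I)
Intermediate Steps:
Function('a')(T) = Mul(-9, T)
Function('n')(h) = -34 (Function('n')(h) = Add(2, Mul(-1, Mul(4, Mul(-9, -1)))) = Add(2, Mul(-1, Mul(4, 9))) = Add(2, Mul(-1, 36)) = Add(2, -36) = -34)
Function('R')(S) = Mul(-34, Pow(S, -1))
Pow(Add(Function('R')(-4), -354), Rational(1, 2)) = Pow(Add(Mul(-34, Pow(-4, -1)), -354), Rational(1, 2)) = Pow(Add(Mul(-34, Rational(-1, 4)), -354), Rational(1, 2)) = Pow(Add(Rational(17, 2), -354), Rational(1, 2)) = Pow(Rational(-691, 2), Rational(1, 2)) = Mul(Rational(1, 2), I, Pow(1382, Rational(1, 2)))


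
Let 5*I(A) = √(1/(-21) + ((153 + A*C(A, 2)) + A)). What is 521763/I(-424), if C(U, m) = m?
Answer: -521763*I*√4935/470 ≈ -77986.0*I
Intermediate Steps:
I(A) = √(3212/21 + 3*A)/5 (I(A) = √(1/(-21) + ((153 + A*2) + A))/5 = √(-1/21 + ((153 + 2*A) + A))/5 = √(-1/21 + (153 + 3*A))/5 = √(3212/21 + 3*A)/5)
521763/I(-424) = 521763/((√(67452 + 1323*(-424))/105)) = 521763/((√(67452 - 560952)/105)) = 521763/((√(-493500)/105)) = 521763/(((10*I*√4935)/105)) = 521763/((2*I*√4935/21)) = 521763*(-I*√4935/470) = -521763*I*√4935/470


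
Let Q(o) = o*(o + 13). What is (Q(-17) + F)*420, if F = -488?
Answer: -176400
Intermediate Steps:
Q(o) = o*(13 + o)
(Q(-17) + F)*420 = (-17*(13 - 17) - 488)*420 = (-17*(-4) - 488)*420 = (68 - 488)*420 = -420*420 = -176400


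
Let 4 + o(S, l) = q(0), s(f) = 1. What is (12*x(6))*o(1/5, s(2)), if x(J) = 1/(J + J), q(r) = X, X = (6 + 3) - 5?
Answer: 0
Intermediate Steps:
X = 4 (X = 9 - 5 = 4)
q(r) = 4
o(S, l) = 0 (o(S, l) = -4 + 4 = 0)
x(J) = 1/(2*J)
(12*x(6))*o(1/5, s(2)) = (12*((½)/6))*0 = (12*((½)*(⅙)))*0 = (12*(1/12))*0 = 1*0 = 0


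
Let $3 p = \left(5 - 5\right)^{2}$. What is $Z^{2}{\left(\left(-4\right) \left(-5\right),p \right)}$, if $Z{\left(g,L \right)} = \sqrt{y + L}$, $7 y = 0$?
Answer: $0$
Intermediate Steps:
$y = 0$ ($y = \frac{1}{7} \cdot 0 = 0$)
$p = 0$ ($p = \frac{\left(5 - 5\right)^{2}}{3} = \frac{0^{2}}{3} = \frac{1}{3} \cdot 0 = 0$)
$Z{\left(g,L \right)} = \sqrt{L}$ ($Z{\left(g,L \right)} = \sqrt{0 + L} = \sqrt{L}$)
$Z^{2}{\left(\left(-4\right) \left(-5\right),p \right)} = \left(\sqrt{0}\right)^{2} = 0^{2} = 0$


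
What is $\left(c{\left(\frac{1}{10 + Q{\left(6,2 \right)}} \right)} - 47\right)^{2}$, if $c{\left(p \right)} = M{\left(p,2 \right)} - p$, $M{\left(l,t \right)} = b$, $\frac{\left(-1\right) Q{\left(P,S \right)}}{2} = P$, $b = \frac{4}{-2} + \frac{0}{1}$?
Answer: $\frac{9409}{4} \approx 2352.3$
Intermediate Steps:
$b = -2$ ($b = 4 \left(- \frac{1}{2}\right) + 0 \cdot 1 = -2 + 0 = -2$)
$Q{\left(P,S \right)} = - 2 P$
$M{\left(l,t \right)} = -2$
$c{\left(p \right)} = -2 - p$
$\left(c{\left(\frac{1}{10 + Q{\left(6,2 \right)}} \right)} - 47\right)^{2} = \left(\left(-2 - \frac{1}{10 - 12}\right) - 47\right)^{2} = \left(\left(-2 - \frac{1}{-2}\right) - 47\right)^{2} = \left(\left(-2 - - \frac{1}{2}\right) - 47\right)^{2} = \left(\left(-2 + \frac{1}{2}\right) - 47\right)^{2} = \left(- \frac{3}{2} - 47\right)^{2} = \left(- \frac{97}{2}\right)^{2} = \frac{9409}{4}$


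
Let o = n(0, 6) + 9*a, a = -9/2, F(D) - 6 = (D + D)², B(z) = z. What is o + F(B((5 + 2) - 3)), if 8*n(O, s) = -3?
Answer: 233/8 ≈ 29.125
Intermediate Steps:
n(O, s) = -3/8 (n(O, s) = (⅛)*(-3) = -3/8)
F(D) = 6 + 4*D² (F(D) = 6 + (D + D)² = 6 + (2*D)² = 6 + 4*D²)
a = -9/2 (a = -9*½ = -9/2 ≈ -4.5000)
o = -327/8 (o = -3/8 + 9*(-9/2) = -3/8 - 81/2 = -327/8 ≈ -40.875)
o + F(B((5 + 2) - 3)) = -327/8 + (6 + 4*((5 + 2) - 3)²) = -327/8 + (6 + 4*(7 - 3)²) = -327/8 + (6 + 4*4²) = -327/8 + (6 + 4*16) = -327/8 + (6 + 64) = -327/8 + 70 = 233/8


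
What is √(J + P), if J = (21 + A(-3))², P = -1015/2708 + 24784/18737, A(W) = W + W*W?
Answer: 3*√52201959487817961/25369898 ≈ 27.018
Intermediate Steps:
A(W) = W + W²
P = 48097017/50739796 (P = -1015*1/2708 + 24784*(1/18737) = -1015/2708 + 24784/18737 = 48097017/50739796 ≈ 0.94792)
J = 729 (J = (21 - 3*(1 - 3))² = (21 - 3*(-2))² = (21 + 6)² = 27² = 729)
√(J + P) = √(729 + 48097017/50739796) = √(37037408301/50739796) = 3*√52201959487817961/25369898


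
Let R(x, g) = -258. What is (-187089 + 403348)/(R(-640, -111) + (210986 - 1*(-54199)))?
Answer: 216259/264927 ≈ 0.81630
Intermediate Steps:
(-187089 + 403348)/(R(-640, -111) + (210986 - 1*(-54199))) = (-187089 + 403348)/(-258 + (210986 - 1*(-54199))) = 216259/(-258 + (210986 + 54199)) = 216259/(-258 + 265185) = 216259/264927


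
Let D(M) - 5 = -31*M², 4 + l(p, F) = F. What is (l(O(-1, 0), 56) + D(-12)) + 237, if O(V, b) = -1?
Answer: -4170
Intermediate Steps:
l(p, F) = -4 + F
D(M) = 5 - 31*M²
(l(O(-1, 0), 56) + D(-12)) + 237 = ((-4 + 56) + (5 - 31*(-12)²)) + 237 = (52 + (5 - 31*144)) + 237 = (52 + (5 - 4464)) + 237 = (52 - 4459) + 237 = -4407 + 237 = -4170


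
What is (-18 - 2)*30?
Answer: -600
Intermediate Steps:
(-18 - 2)*30 = -20*30 = -600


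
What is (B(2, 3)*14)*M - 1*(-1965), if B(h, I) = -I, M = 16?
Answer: 1293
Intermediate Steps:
(B(2, 3)*14)*M - 1*(-1965) = (-1*3*14)*16 - 1*(-1965) = -3*14*16 + 1965 = -42*16 + 1965 = -672 + 1965 = 1293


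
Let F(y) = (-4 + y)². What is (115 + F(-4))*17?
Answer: 3043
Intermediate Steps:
(115 + F(-4))*17 = (115 + (-4 - 4)²)*17 = (115 + (-8)²)*17 = (115 + 64)*17 = 179*17 = 3043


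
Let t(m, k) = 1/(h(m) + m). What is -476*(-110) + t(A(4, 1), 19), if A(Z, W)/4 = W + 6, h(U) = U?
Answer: 2932161/56 ≈ 52360.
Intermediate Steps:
A(Z, W) = 24 + 4*W (A(Z, W) = 4*(W + 6) = 4*(6 + W) = 24 + 4*W)
t(m, k) = 1/(2*m) (t(m, k) = 1/(m + m) = 1/(2*m))
-476*(-110) + t(A(4, 1), 19) = -476*(-110) + 1/(2*(24 + 4*1)) = 52360 + 1/(2*(24 + 4)) = 52360 + (½)/28 = 52360 + (½)*(1/28) = 52360 + 1/56 = 2932161/56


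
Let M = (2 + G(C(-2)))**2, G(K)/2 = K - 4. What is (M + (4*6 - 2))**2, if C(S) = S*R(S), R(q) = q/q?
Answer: 14884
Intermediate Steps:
R(q) = 1
C(S) = S (C(S) = S*1 = S)
G(K) = -8 + 2*K (G(K) = 2*(K - 4) = 2*(-4 + K) = -8 + 2*K)
M = 100 (M = (2 + (-8 + 2*(-2)))**2 = (2 + (-8 - 4))**2 = (2 - 12)**2 = (-10)**2 = 100)
(M + (4*6 - 2))**2 = (100 + (4*6 - 2))**2 = (100 + (24 - 2))**2 = (100 + 22)**2 = 122**2 = 14884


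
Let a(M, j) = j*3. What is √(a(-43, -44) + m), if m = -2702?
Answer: I*√2834 ≈ 53.235*I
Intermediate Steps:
a(M, j) = 3*j
√(a(-43, -44) + m) = √(3*(-44) - 2702) = √(-132 - 2702) = √(-2834) = I*√2834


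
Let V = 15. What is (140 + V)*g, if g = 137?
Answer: 21235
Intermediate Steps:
(140 + V)*g = (140 + 15)*137 = 155*137 = 21235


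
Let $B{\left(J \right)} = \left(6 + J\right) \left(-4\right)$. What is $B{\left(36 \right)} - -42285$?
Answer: $42117$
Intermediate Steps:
$B{\left(J \right)} = -24 - 4 J$
$B{\left(36 \right)} - -42285 = \left(-24 - 144\right) - -42285 = \left(-24 - 144\right) + 42285 = -168 + 42285 = 42117$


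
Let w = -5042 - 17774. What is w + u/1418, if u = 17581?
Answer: -32335507/1418 ≈ -22804.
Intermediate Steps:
w = -22816
w + u/1418 = -22816 + 17581/1418 = -32335507/1418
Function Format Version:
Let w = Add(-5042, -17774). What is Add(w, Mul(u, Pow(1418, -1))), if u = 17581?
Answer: Rational(-32335507, 1418) ≈ -22804.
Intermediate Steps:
w = -22816
Add(w, Mul(u, Pow(1418, -1))) = Add(-22816, Mul(17581, Pow(1418, -1))) = Add(-22816, Mul(17581, Rational(1, 1418))) = Add(-22816, Rational(17581, 1418)) = Rational(-32335507, 1418)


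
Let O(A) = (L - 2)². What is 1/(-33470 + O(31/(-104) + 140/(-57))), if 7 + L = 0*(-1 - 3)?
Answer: -1/33389 ≈ -2.9950e-5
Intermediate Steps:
L = -7 (L = -7 + 0*(-1 - 3) = -7 + 0*(-4) = -7 + 0 = -7)
O(A) = 81 (O(A) = (-7 - 2)² = (-9)² = 81)
1/(-33470 + O(31/(-104) + 140/(-57))) = 1/(-33470 + 81) = 1/(-33389) = -1/33389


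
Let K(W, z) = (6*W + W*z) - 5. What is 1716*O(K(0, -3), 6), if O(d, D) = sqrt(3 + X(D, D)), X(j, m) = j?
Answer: 5148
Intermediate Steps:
K(W, z) = -5 + 6*W + W*z
O(d, D) = sqrt(3 + D)
1716*O(K(0, -3), 6) = 1716*sqrt(3 + 6) = 1716*sqrt(9) = 1716*3 = 5148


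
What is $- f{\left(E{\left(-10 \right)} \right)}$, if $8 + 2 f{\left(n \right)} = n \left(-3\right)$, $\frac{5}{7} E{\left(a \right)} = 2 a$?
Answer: $-38$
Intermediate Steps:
$E{\left(a \right)} = \frac{14 a}{5}$ ($E{\left(a \right)} = \frac{7 \cdot 2 a}{5} = \frac{14 a}{5}$)
$f{\left(n \right)} = -4 - \frac{3 n}{2}$ ($f{\left(n \right)} = -4 + \frac{n \left(-3\right)}{2} = -4 + \frac{\left(-3\right) n}{2} = -4 - \frac{3 n}{2}$)
$- f{\left(E{\left(-10 \right)} \right)} = - (-4 - \frac{3 \cdot \frac{14}{5} \left(-10\right)}{2}) = - (-4 - -42) = - (-4 + 42) = \left(-1\right) 38 = -38$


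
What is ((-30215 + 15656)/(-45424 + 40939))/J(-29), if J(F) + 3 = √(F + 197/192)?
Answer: -121536/461435 - 1688*I*√16113/461435 ≈ -0.26339 - 0.46435*I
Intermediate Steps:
J(F) = -3 + √(197/192 + F) (J(F) = -3 + √(F + 197/192) = -3 + √(197/192 + F))
((-30215 + 15656)/(-45424 + 40939))/J(-29) = ((-30215 + 15656)/(-45424 + 40939))/(-3 + √(591 + 576*(-29))/24) = (-14559/(-4485))/(-3 + √(591 - 16704)/24) = (-14559*(-1/4485))/(-3 + √(-16113)/24) = 211/(65*(-3 + (I*√16113)/24)) = 211/(65*(-3 + I*√16113/24))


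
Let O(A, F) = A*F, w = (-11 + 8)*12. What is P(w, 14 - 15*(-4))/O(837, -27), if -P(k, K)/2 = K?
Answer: 148/22599 ≈ 0.0065490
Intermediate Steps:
w = -36 (w = -3*12 = -36)
P(k, K) = -2*K
P(w, 14 - 15*(-4))/O(837, -27) = (-2*(14 - 15*(-4)))/((837*(-27))) = -2*(14 + 60)/(-22599) = -2*74*(-1/22599) = -148*(-1/22599) = 148/22599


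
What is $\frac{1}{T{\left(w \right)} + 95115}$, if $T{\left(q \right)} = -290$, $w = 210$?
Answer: $\frac{1}{94825} \approx 1.0546 \cdot 10^{-5}$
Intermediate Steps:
$\frac{1}{T{\left(w \right)} + 95115} = \frac{1}{-290 + 95115} = \frac{1}{94825}$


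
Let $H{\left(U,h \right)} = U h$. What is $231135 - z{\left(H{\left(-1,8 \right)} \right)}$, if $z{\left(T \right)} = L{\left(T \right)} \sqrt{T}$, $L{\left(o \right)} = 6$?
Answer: $231135 - 12 i \sqrt{2} \approx 2.3114 \cdot 10^{5} - 16.971 i$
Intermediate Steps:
$z{\left(T \right)} = 6 \sqrt{T}$
$231135 - z{\left(H{\left(-1,8 \right)} \right)} = 231135 - 6 \sqrt{\left(-1\right) 8} = 231135 - 6 \sqrt{-8} = 231135 - 6 \cdot 2 i \sqrt{2} = 231135 - 12 i \sqrt{2}$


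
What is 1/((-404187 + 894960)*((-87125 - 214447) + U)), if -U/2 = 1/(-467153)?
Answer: -467153/69140230056329322 ≈ -6.7566e-12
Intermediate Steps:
U = 2/467153 (U = -2/(-467153) = -2*(-1/467153) = 2/467153 ≈ 4.2813e-6)
1/((-404187 + 894960)*((-87125 - 214447) + U)) = 1/((-404187 + 894960)*((-87125 - 214447) + 2/467153)) = 1/(490773*(-301572 + 2/467153)) = 1/(490773*(-140880264514/467153)) = (1/490773)*(-467153/140880264514) = -467153/69140230056329322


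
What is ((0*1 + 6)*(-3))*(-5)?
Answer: 90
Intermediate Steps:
((0*1 + 6)*(-3))*(-5) = ((0 + 6)*(-3))*(-5) = (6*(-3))*(-5) = -18*(-5) = 90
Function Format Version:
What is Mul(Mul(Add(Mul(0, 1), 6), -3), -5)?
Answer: 90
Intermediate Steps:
Mul(Mul(Add(Mul(0, 1), 6), -3), -5) = Mul(Mul(Add(0, 6), -3), -5) = Mul(Mul(6, -3), -5) = Mul(-18, -5) = 90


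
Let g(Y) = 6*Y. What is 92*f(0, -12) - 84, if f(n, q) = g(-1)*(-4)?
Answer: 2124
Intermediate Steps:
f(n, q) = 24 (f(n, q) = (6*(-1))*(-4) = -6*(-4) = 24)
92*f(0, -12) - 84 = 92*24 - 84 = 2208 - 84 = 2124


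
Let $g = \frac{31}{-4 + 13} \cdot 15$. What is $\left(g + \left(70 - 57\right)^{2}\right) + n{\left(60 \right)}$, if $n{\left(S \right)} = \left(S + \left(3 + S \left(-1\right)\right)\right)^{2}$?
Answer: $\frac{689}{3} \approx 229.67$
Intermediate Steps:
$n{\left(S \right)} = 9$ ($n{\left(S \right)} = \left(S - \left(-3 + S\right)\right)^{2} = 3^{2} = 9$)
$g = \frac{155}{3}$ ($g = \frac{31}{9} \cdot 15 = \frac{155}{3} \approx 51.667$)
$\left(g + \left(70 - 57\right)^{2}\right) + n{\left(60 \right)} = \left(\frac{155}{3} + \left(70 - 57\right)^{2}\right) + 9 = \left(\frac{155}{3} + 13^{2}\right) + 9 = \left(\frac{155}{3} + 169\right) + 9 = \frac{662}{3} + 9 = \frac{689}{3}$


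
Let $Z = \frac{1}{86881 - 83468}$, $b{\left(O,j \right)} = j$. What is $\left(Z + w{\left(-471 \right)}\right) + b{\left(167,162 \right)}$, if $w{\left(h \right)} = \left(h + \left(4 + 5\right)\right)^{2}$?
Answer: $\frac{729037279}{3413} \approx 2.1361 \cdot 10^{5}$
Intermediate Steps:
$w{\left(h \right)} = \left(9 + h\right)^{2}$ ($w{\left(h \right)} = \left(h + 9\right)^{2} = \left(9 + h\right)^{2}$)
$Z = \frac{1}{3413}$ ($Z = \frac{1}{86881 - 83468} = \frac{1}{3413} \approx 0.000293$)
$\left(Z + w{\left(-471 \right)}\right) + b{\left(167,162 \right)} = \left(\frac{1}{3413} + \left(9 - 471\right)^{2}\right) + 162 = \left(\frac{1}{3413} + \left(-462\right)^{2}\right) + 162 = \left(\frac{1}{3413} + 213444\right) + 162 = \frac{728484373}{3413} + 162 = \frac{729037279}{3413}$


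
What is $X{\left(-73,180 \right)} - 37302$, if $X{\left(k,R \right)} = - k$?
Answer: $-37229$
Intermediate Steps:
$X{\left(-73,180 \right)} - 37302 = \left(-1\right) \left(-73\right) - 37302 = 73 - 37302 = -37229$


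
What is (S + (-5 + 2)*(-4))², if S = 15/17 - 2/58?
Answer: 40119556/243049 ≈ 165.07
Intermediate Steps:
S = 418/493 (S = 15*(1/17) - 2*1/58 = 15/17 - 1/29 = 418/493 ≈ 0.84787)
(S + (-5 + 2)*(-4))² = (418/493 + (-5 + 2)*(-4))² = (418/493 - 3*(-4))² = (418/493 + 12)² = (6334/493)² = 40119556/243049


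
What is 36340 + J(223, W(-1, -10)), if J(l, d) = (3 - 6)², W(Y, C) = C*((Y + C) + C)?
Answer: 36349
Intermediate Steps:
W(Y, C) = C*(Y + 2*C) (W(Y, C) = C*((C + Y) + C) = C*(Y + 2*C))
J(l, d) = 9 (J(l, d) = (-3)² = 9)
36340 + J(223, W(-1, -10)) = 36340 + 9 = 36349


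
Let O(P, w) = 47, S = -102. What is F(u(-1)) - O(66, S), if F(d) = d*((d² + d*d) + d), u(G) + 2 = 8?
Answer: 421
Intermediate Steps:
u(G) = 6 (u(G) = -2 + 8 = 6)
F(d) = d*(d + 2*d²) (F(d) = d*((d² + d²) + d) = d*(2*d² + d) = d*(d + 2*d²))
F(u(-1)) - O(66, S) = 6²*(1 + 2*6) - 1*47 = 36*(1 + 12) - 47 = 36*13 - 47 = 468 - 47 = 421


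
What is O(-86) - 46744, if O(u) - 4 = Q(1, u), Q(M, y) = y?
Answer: -46826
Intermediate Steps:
O(u) = 4 + u
O(-86) - 46744 = (4 - 86) - 46744 = -82 - 46744 = -46826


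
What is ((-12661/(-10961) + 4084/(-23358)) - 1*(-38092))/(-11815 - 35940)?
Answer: -975283290241/1222657119969 ≈ -0.79768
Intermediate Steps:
((-12661/(-10961) + 4084/(-23358)) - 1*(-38092))/(-11815 - 35940) = ((-12661*(-1/10961) + 4084*(-1/23358)) + 38092)/(-47755) = ((12661/10961 - 2042/11679) + 38092)*(-1/47755) = (125485457/128013519 + 38092)*(-1/47755) = (4876416451205/128013519)*(-1/47755) = -975283290241/1222657119969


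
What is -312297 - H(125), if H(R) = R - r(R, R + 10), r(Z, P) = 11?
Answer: -312411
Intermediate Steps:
H(R) = -11 + R (H(R) = R - 1*11 = R - 11 = -11 + R)
-312297 - H(125) = -312297 - (-11 + 125) = -312297 - 1*114 = -312297 - 114 = -312411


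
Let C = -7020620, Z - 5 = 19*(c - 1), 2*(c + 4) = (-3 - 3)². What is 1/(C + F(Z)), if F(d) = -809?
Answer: -1/7021429 ≈ -1.4242e-7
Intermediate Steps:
c = 14 (c = -4 + (-3 - 3)²/2 = -4 + (½)*(-6)² = -4 + (½)*36 = -4 + 18 = 14)
Z = 252 (Z = 5 + 19*(14 - 1) = 5 + 19*13 = 5 + 247 = 252)
1/(C + F(Z)) = 1/(-7020620 - 809) = 1/(-7021429) = -1/7021429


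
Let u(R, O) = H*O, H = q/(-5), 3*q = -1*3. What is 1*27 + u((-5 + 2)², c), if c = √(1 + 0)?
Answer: 136/5 ≈ 27.200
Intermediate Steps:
q = -1 (q = (-1*3)/3 = (⅓)*(-3) = -1)
H = ⅕ (H = -1/(-5) = -1*(-⅕) = ⅕ ≈ 0.20000)
c = 1 (c = √1 = 1)
u(R, O) = O/5
1*27 + u((-5 + 2)², c) = 1*27 + (⅕)*1 = 27 + ⅕ = 136/5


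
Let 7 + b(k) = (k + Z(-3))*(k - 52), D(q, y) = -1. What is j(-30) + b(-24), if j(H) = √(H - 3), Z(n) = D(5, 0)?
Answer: 1893 + I*√33 ≈ 1893.0 + 5.7446*I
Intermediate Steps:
Z(n) = -1
j(H) = √(-3 + H)
b(k) = -7 + (-1 + k)*(-52 + k) (b(k) = -7 + (k - 1)*(k - 52) = -7 + (-1 + k)*(-52 + k))
j(-30) + b(-24) = √(-3 - 30) + (45 + (-24)² - 53*(-24)) = √(-33) + (45 + 576 + 1272) = I*√33 + 1893 = 1893 + I*√33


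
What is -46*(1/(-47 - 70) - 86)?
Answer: 462898/117 ≈ 3956.4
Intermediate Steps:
-46*(1/(-47 - 70) - 86) = -46*(1/(-117) - 86) = -46*(-1/117 - 86) = -46*(-10063/117) = 462898/117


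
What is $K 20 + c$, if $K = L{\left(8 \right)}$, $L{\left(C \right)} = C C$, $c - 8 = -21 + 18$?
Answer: $1285$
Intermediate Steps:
$c = 5$ ($c = 8 + \left(-21 + 18\right) = 8 - 3 = 5$)
$L{\left(C \right)} = C^{2}$
$K = 64$ ($K = 8^{2} = 64$)
$K 20 + c = 64 \cdot 20 + 5 = 1280 + 5 = 1285$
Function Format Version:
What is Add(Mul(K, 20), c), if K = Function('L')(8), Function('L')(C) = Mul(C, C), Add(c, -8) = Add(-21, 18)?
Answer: 1285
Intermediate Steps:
c = 5 (c = Add(8, Add(-21, 18)) = Add(8, -3) = 5)
Function('L')(C) = Pow(C, 2)
K = 64 (K = Pow(8, 2) = 64)
Add(Mul(K, 20), c) = Add(Mul(64, 20), 5) = Add(1280, 5) = 1285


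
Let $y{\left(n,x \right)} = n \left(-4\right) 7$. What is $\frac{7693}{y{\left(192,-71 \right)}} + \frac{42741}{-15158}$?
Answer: $- \frac{24741865}{5820672} \approx -4.2507$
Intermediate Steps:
$y{\left(n,x \right)} = - 28 n$ ($y{\left(n,x \right)} = - 4 n 7 = - 28 n$)
$\frac{7693}{y{\left(192,-71 \right)}} + \frac{42741}{-15158} = \frac{7693}{\left(-28\right) 192} + \frac{42741}{-15158} = \frac{7693}{-5376} + 42741 \left(- \frac{1}{15158}\right) = 7693 \left(- \frac{1}{5376}\right) - \frac{42741}{15158} = - \frac{1099}{768} - \frac{42741}{15158} = - \frac{24741865}{5820672}$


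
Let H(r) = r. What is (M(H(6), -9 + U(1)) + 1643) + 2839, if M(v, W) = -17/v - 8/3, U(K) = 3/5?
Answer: 8953/2 ≈ 4476.5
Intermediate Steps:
U(K) = ⅗ (U(K) = 3*(⅕) = ⅗)
M(v, W) = -8/3 - 17/v (M(v, W) = -17/v - 8*⅓ = -17/v - 8/3 = -8/3 - 17/v)
(M(H(6), -9 + U(1)) + 1643) + 2839 = ((-8/3 - 17/6) + 1643) + 2839 = (-11/2 + 1643) + 2839 = 3275/2 + 2839 = 8953/2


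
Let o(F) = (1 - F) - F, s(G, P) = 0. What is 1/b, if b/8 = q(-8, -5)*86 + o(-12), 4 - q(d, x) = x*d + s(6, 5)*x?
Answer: -1/24568 ≈ -4.0703e-5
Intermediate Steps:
o(F) = 1 - 2*F
q(d, x) = 4 - d*x (q(d, x) = 4 - (x*d + 0*x) = 4 - (d*x + 0) = 4 - d*x)
b = -24568 (b = 8*((4 - 1*(-8)*(-5))*86 + (1 - 2*(-12))) = 8*((4 - 40)*86 + (1 + 24)) = 8*(-36*86 + 25) = 8*(-3096 + 25) = 8*(-3071) = -24568)
1/b = 1/(-24568) = -1/24568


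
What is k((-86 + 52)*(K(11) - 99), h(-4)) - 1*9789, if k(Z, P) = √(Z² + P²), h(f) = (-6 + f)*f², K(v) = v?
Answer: -9789 + 16*√35069 ≈ -6792.7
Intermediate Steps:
h(f) = f²*(-6 + f)
k(Z, P) = √(P² + Z²)
k((-86 + 52)*(K(11) - 99), h(-4)) - 1*9789 = √(((-4)²*(-6 - 4))² + ((-86 + 52)*(11 - 99))²) - 1*9789 = √((16*(-10))² + (-34*(-88))²) - 9789 = √((-160)² + 2992²) - 9789 = √(25600 + 8952064) - 9789 = √8977664 - 9789 = 16*√35069 - 9789 = -9789 + 16*√35069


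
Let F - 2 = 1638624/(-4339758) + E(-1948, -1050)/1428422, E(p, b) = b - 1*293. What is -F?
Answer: -1675256122905/1033167633646 ≈ -1.6215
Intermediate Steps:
E(p, b) = -293 + b (E(p, b) = b - 293 = -293 + b)
F = 1675256122905/1033167633646 (F = 2 + (1638624/(-4339758) + (-293 - 1050)/1428422) = 2 + (1638624*(-1/4339758) - 1343*1/1428422) = 2 + (-273104/723293 - 1343/1428422) = 2 - 391079144387/1033167633646 = 1675256122905/1033167633646 ≈ 1.6215)
-F = -1*1675256122905/1033167633646 = -1675256122905/1033167633646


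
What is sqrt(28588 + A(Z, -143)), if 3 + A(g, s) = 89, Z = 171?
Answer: 9*sqrt(354) ≈ 169.33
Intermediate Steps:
A(g, s) = 86 (A(g, s) = -3 + 89 = 86)
sqrt(28588 + A(Z, -143)) = sqrt(28588 + 86) = sqrt(28674) = 9*sqrt(354)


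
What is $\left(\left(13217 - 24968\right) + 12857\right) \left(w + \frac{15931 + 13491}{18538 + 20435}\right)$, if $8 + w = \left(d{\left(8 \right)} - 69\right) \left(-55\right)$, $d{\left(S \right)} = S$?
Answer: $\frac{144302090618}{38973} \approx 3.7026 \cdot 10^{6}$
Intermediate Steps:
$w = 3347$ ($w = -8 + \left(8 - 69\right) \left(-55\right) = -8 - -3355 = -8 + 3355 = 3347$)
$\left(\left(13217 - 24968\right) + 12857\right) \left(w + \frac{15931 + 13491}{18538 + 20435}\right) = \left(\left(13217 - 24968\right) + 12857\right) \left(3347 + \frac{15931 + 13491}{18538 + 20435}\right) = \left(\left(13217 - 24968\right) + 12857\right) \left(3347 + \frac{29422}{38973}\right) = \left(-11751 + 12857\right) \left(3347 + 29422 \cdot \frac{1}{38973}\right) = 1106 \left(3347 + \frac{29422}{38973}\right) = 1106 \cdot \frac{130472053}{38973} = \frac{144302090618}{38973}$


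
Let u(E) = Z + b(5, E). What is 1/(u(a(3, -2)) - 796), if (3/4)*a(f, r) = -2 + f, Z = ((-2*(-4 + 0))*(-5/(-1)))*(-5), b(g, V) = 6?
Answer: -1/990 ≈ -0.0010101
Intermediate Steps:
Z = -200 (Z = ((-2*(-4))*(-5*(-1)))*(-5) = (8*5)*(-5) = 40*(-5) = -200)
a(f, r) = -8/3 + 4*f/3 (a(f, r) = 4*(-2 + f)/3 = -8/3 + 4*f/3)
u(E) = -194 (u(E) = -200 + 6 = -194)
1/(u(a(3, -2)) - 796) = 1/(-194 - 796) = 1/(-990) = -1/990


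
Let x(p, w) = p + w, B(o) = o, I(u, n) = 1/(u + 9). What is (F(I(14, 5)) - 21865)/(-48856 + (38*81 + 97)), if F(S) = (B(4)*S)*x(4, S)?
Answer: 11566213/24165249 ≈ 0.47863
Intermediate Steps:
I(u, n) = 1/(9 + u)
F(S) = 4*S*(4 + S) (F(S) = (4*S)*(4 + S) = 4*S*(4 + S))
(F(I(14, 5)) - 21865)/(-48856 + (38*81 + 97)) = (4*(4 + 1/(9 + 14))/(9 + 14) - 21865)/(-48856 + (38*81 + 97)) = (4*(4 + 1/23)/23 - 21865)/(-48856 + (3078 + 97)) = (4*(1/23)*(4 + 1/23) - 21865)/(-48856 + 3175) = (4*(1/23)*(93/23) - 21865)/(-45681) = (372/529 - 21865)*(-1/45681) = -11566213/529*(-1/45681) = 11566213/24165249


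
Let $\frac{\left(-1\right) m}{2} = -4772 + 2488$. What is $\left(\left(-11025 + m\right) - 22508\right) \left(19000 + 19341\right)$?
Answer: $-1110547065$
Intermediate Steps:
$m = 4568$ ($m = - 2 \left(-4772 + 2488\right) = \left(-2\right) \left(-2284\right) = 4568$)
$\left(\left(-11025 + m\right) - 22508\right) \left(19000 + 19341\right) = \left(\left(-11025 + 4568\right) - 22508\right) \left(19000 + 19341\right) = \left(-6457 - 22508\right) 38341 = \left(-28965\right) 38341 = -1110547065$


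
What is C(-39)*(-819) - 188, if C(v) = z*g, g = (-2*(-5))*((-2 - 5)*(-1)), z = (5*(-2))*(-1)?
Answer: -573488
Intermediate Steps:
z = 10 (z = -10*(-1) = 10)
g = 70 (g = 10*(-7*(-1)) = 10*7 = 70)
C(v) = 700 (C(v) = 10*70 = 700)
C(-39)*(-819) - 188 = 700*(-819) - 188 = -573300 - 188 = -573488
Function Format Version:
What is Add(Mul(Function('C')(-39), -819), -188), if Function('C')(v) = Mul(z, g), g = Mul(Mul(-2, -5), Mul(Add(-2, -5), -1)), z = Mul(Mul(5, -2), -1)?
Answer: -573488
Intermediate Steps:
z = 10 (z = Mul(-10, -1) = 10)
g = 70 (g = Mul(10, Mul(-7, -1)) = Mul(10, 7) = 70)
Function('C')(v) = 700 (Function('C')(v) = Mul(10, 70) = 700)
Add(Mul(Function('C')(-39), -819), -188) = Add(Mul(700, -819), -188) = Add(-573300, -188) = -573488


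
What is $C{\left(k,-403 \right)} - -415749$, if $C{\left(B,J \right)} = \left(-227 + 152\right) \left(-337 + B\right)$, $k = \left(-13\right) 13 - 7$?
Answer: $454224$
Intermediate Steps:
$k = -176$ ($k = -169 - 7 = -176$)
$C{\left(B,J \right)} = 25275 - 75 B$ ($C{\left(B,J \right)} = - 75 \left(-337 + B\right) = 25275 - 75 B$)
$C{\left(k,-403 \right)} - -415749 = \left(25275 - -13200\right) - -415749 = \left(25275 + 13200\right) + 415749 = 38475 + 415749 = 454224$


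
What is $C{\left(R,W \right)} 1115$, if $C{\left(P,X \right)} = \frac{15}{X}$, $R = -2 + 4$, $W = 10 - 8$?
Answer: $\frac{16725}{2} \approx 8362.5$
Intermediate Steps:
$W = 2$ ($W = 10 - 8 = 2$)
$R = 2$
$C{\left(R,W \right)} 1115 = \frac{15}{2} \cdot 1115 = \frac{16725}{2}$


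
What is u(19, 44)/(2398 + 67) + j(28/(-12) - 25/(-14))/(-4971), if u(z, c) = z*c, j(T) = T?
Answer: 174598447/514647630 ≈ 0.33926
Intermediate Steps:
u(z, c) = c*z
u(19, 44)/(2398 + 67) + j(28/(-12) - 25/(-14))/(-4971) = (44*19)/(2398 + 67) + (28/(-12) - 25/(-14))/(-4971) = 836/2465 + (28*(-1/12) - 25*(-1/14))*(-1/4971) = 836*(1/2465) + (-7/3 + 25/14)*(-1/4971) = 836/2465 - 23/42*(-1/4971) = 836/2465 + 23/208782 = 174598447/514647630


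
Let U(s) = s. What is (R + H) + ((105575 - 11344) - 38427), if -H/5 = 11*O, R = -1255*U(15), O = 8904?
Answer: -452741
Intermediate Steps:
R = -18825 (R = -1255*15 = -18825)
H = -489720 (H = -55*8904 = -5*97944 = -489720)
(R + H) + ((105575 - 11344) - 38427) = (-18825 - 489720) + ((105575 - 11344) - 38427) = -508545 + (94231 - 38427) = -508545 + 55804 = -452741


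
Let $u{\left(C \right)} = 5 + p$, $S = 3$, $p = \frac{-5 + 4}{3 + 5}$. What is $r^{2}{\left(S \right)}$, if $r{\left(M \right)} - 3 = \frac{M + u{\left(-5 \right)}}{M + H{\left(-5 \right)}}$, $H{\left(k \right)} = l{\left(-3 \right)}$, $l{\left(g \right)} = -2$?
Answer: $\frac{7569}{64} \approx 118.27$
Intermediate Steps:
$p = - \frac{1}{8} \approx -0.125$
$H{\left(k \right)} = -2$
$u{\left(C \right)} = \frac{39}{8}$ ($u{\left(C \right)} = 5 - \frac{1}{8} = \frac{39}{8}$)
$r{\left(M \right)} = 3 + \frac{\frac{39}{8} + M}{-2 + M}$ ($r{\left(M \right)} = 3 + \frac{M + \frac{39}{8}}{M - 2} = 3 + \frac{\frac{39}{8} + M}{-2 + M}$)
$r^{2}{\left(S \right)} = \left(\frac{-9 + 32 \cdot 3}{8 \left(-2 + 3\right)}\right)^{2} = \left(\frac{-9 + 96}{8 \cdot 1}\right)^{2} = \left(\frac{1}{8} \cdot 1 \cdot 87\right)^{2} = \left(\frac{87}{8}\right)^{2} = \frac{7569}{64}$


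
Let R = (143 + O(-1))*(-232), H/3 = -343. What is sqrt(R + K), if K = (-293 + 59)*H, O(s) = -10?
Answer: sqrt(209930) ≈ 458.18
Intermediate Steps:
H = -1029 (H = 3*(-343) = -1029)
R = -30856 (R = (143 - 10)*(-232) = 133*(-232) = -30856)
K = 240786 (K = (-293 + 59)*(-1029) = -234*(-1029) = 240786)
sqrt(R + K) = sqrt(-30856 + 240786) = sqrt(209930)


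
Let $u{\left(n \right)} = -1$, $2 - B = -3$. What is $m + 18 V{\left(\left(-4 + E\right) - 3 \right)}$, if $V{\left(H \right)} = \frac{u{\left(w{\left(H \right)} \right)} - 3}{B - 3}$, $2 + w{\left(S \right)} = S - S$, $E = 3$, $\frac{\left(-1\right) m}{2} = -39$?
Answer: $42$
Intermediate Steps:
$B = 5$ ($B = 2 - -3 = 2 + 3 = 5$)
$m = 78$ ($m = \left(-2\right) \left(-39\right) = 78$)
$w{\left(S \right)} = -2$ ($w{\left(S \right)} = -2 + \left(S - S\right) = -2 + 0 = -2$)
$V{\left(H \right)} = -2$ ($V{\left(H \right)} = \frac{-1 - 3}{5 - 3} = - \frac{4}{2} = \left(-4\right) \frac{1}{2} = -2$)
$m + 18 V{\left(\left(-4 + E\right) - 3 \right)} = 78 + 18 \left(-2\right) = 78 - 36 = 42$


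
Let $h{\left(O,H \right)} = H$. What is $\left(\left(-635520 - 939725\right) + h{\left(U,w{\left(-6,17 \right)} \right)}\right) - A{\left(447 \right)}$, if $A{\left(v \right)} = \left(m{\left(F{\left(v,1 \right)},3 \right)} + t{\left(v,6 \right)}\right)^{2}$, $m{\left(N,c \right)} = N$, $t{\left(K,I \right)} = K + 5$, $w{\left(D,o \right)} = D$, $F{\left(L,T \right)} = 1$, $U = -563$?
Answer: $-1780460$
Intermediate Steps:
$t{\left(K,I \right)} = 5 + K$
$A{\left(v \right)} = \left(6 + v\right)^{2}$ ($A{\left(v \right)} = \left(1 + \left(5 + v\right)\right)^{2} = \left(6 + v\right)^{2}$)
$\left(\left(-635520 - 939725\right) + h{\left(U,w{\left(-6,17 \right)} \right)}\right) - A{\left(447 \right)} = \left(\left(-635520 - 939725\right) - 6\right) - \left(6 + 447\right)^{2} = \left(-1575245 - 6\right) - 453^{2} = -1575251 - 205209 = -1780460$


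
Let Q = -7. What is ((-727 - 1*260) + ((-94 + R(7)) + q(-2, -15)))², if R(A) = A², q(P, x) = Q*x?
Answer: 859329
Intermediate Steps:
q(P, x) = -7*x
((-727 - 1*260) + ((-94 + R(7)) + q(-2, -15)))² = ((-727 - 1*260) + ((-94 + 7²) - 7*(-15)))² = ((-727 - 260) + ((-94 + 49) + 105))² = (-987 + (-45 + 105))² = (-987 + 60)² = (-927)² = 859329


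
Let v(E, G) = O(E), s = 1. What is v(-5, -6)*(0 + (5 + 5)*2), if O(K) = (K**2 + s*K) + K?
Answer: 300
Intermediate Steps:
O(K) = K**2 + 2*K (O(K) = (K**2 + 1*K) + K = (K**2 + K) + K = (K + K**2) + K = K**2 + 2*K)
v(E, G) = E*(2 + E)
v(-5, -6)*(0 + (5 + 5)*2) = (-5*(2 - 5))*(0 + (5 + 5)*2) = (-5*(-3))*(0 + 10*2) = 15*(0 + 20) = 15*20 = 300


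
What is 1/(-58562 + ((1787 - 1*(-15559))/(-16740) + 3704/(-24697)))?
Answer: -68904630/4035274675247 ≈ -1.7076e-5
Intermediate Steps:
1/(-58562 + ((1787 - 1*(-15559))/(-16740) + 3704/(-24697))) = 1/(-58562 + ((1787 + 15559)*(-1/16740) + 3704*(-1/24697))) = 1/(-58562 + (17346*(-1/16740) - 3704/24697)) = 1/(-58562 + (-2891/2790 - 3704/24697)) = 1/(-58562 - 81733187/68904630) = 1/(-4035274675247/68904630) = -68904630/4035274675247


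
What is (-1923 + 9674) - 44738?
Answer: -36987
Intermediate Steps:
(-1923 + 9674) - 44738 = 7751 - 44738 = -36987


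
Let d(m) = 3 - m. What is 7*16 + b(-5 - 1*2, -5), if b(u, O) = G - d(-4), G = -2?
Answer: 103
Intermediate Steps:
b(u, O) = -9 (b(u, O) = -2 - (3 - 1*(-4)) = -2 - (3 + 4) = -2 - 1*7 = -2 - 7 = -9)
7*16 + b(-5 - 1*2, -5) = 7*16 - 9 = 112 - 9 = 103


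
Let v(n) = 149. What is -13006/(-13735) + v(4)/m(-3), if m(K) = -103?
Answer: -706897/1414705 ≈ -0.49968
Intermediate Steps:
-13006/(-13735) + v(4)/m(-3) = -13006/(-13735) + 149/(-103) = -13006*(-1/13735) + 149*(-1/103) = 13006/13735 - 149/103 = -706897/1414705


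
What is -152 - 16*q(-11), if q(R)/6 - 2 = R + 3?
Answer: 424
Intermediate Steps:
q(R) = 30 + 6*R (q(R) = 12 + 6*(R + 3) = 12 + 6*(3 + R) = 12 + (18 + 6*R) = 30 + 6*R)
-152 - 16*q(-11) = -152 - 16*(30 + 6*(-11)) = -152 - 16*(30 - 66) = -152 - 16*(-36) = -152 + 576 = 424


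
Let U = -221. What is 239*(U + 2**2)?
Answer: -51863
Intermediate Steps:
239*(U + 2**2) = 239*(-221 + 2**2) = 239*(-221 + 4) = 239*(-217) = -51863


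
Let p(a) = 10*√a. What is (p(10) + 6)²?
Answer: 1036 + 120*√10 ≈ 1415.5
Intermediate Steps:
(p(10) + 6)² = (10*√10 + 6)² = (6 + 10*√10)²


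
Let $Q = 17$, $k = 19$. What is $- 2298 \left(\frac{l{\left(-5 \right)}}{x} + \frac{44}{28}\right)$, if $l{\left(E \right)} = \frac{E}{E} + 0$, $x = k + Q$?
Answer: $- \frac{154349}{42} \approx -3675.0$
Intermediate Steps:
$x = 36$ ($x = 19 + 17 = 36$)
$l{\left(E \right)} = 1$ ($l{\left(E \right)} = 1 + 0 = 1$)
$- 2298 \left(\frac{l{\left(-5 \right)}}{x} + \frac{44}{28}\right) = - 2298 \left(1 \cdot \frac{1}{36} + \frac{44}{28}\right) = - 2298 \left(1 \cdot \frac{1}{36} + 44 \cdot \frac{1}{28}\right) = - 2298 \left(\frac{1}{36} + \frac{11}{7}\right) = \left(-2298\right) \frac{403}{252} = - \frac{154349}{42}$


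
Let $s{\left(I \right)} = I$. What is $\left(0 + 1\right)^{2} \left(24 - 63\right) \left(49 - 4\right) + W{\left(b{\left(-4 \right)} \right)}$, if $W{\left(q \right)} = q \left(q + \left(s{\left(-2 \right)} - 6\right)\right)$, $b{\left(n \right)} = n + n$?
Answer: $-1627$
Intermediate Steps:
$b{\left(n \right)} = 2 n$
$W{\left(q \right)} = q \left(-8 + q\right)$ ($W{\left(q \right)} = q \left(q - 8\right) = q \left(-8 + q\right)$)
$\left(0 + 1\right)^{2} \left(24 - 63\right) \left(49 - 4\right) + W{\left(b{\left(-4 \right)} \right)} = \left(0 + 1\right)^{2} \left(24 - 63\right) \left(49 - 4\right) + 2 \left(-4\right) \left(-8 + 2 \left(-4\right)\right) = 1^{2} \left(\left(-39\right) 45\right) - 8 \left(-8 - 8\right) = 1 \left(-1755\right) - -128 = -1755 + 128 = -1627$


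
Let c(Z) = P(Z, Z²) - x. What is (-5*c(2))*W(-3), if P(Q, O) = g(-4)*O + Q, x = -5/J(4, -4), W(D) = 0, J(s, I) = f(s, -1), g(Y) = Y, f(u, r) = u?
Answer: 0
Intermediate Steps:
J(s, I) = s
x = -5/4 ≈ -1.2500
P(Q, O) = Q - 4*O (P(Q, O) = -4*O + Q = Q - 4*O)
c(Z) = 5/4 + Z - 4*Z² (c(Z) = (Z - 4*Z²) - 1*(-5/4) = (Z - 4*Z²) + 5/4 = 5/4 + Z - 4*Z²)
(-5*c(2))*W(-3) = -5*(5/4 + 2 - 4*2²)*0 = -5*(5/4 + 2 - 4*4)*0 = -5*(5/4 + 2 - 16)*0 = -5*(-51/4)*0 = (255/4)*0 = 0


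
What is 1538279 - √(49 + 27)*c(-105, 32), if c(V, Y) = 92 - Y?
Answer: 1538279 - 120*√19 ≈ 1.5378e+6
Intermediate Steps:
1538279 - √(49 + 27)*c(-105, 32) = 1538279 - √(49 + 27)*(92 - 1*32) = 1538279 - √76*(92 - 32) = 1538279 - 2*√19*60 = 1538279 - 120*√19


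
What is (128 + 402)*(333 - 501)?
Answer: -89040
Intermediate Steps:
(128 + 402)*(333 - 501) = 530*(-168) = -89040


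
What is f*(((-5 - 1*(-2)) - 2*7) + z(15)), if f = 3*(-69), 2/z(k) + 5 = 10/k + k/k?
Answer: 18216/5 ≈ 3643.2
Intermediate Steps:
z(k) = 2/(-4 + 10/k) (z(k) = 2/(-5 + (10/k + k/k)) = 2/(-5 + (10/k + 1)) = 2/(-5 + (1 + 10/k)) = 2/(-4 + 10/k))
f = -207
f*(((-5 - 1*(-2)) - 2*7) + z(15)) = -207*(((-5 - 1*(-2)) - 2*7) - 1*15/(-5 + 2*15)) = -207*(((-5 + 2) - 14) - 1*15/(-5 + 30)) = -207*((-3 - 14) - 1*15/25) = -207*(-17 - 1*15*1/25) = -207*(-17 - ⅗) = -207*(-88/5) = 18216/5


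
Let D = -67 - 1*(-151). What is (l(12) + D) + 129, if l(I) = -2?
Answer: 211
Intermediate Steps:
D = 84 (D = -67 + 151 = 84)
(l(12) + D) + 129 = (-2 + 84) + 129 = 82 + 129 = 211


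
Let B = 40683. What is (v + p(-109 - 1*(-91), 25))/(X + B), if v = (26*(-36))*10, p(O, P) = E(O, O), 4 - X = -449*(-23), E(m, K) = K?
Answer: -1563/5060 ≈ -0.30889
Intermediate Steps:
X = -10323 (X = 4 - (-449)*(-23) = 4 - 1*10327 = 4 - 10327 = -10323)
p(O, P) = O
v = -9360 (v = -936*10 = -9360)
(v + p(-109 - 1*(-91), 25))/(X + B) = (-9360 + (-109 - 1*(-91)))/(-10323 + 40683) = (-9360 + (-109 + 91))/30360 = (-9360 - 18)*(1/30360) = -9378*1/30360 = -1563/5060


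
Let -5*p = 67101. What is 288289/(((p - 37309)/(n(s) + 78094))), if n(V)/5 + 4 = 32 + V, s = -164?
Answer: -55794011615/126823 ≈ -4.3994e+5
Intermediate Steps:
p = -67101/5 (p = -⅕*67101 = -67101/5 ≈ -13420.)
n(V) = 140 + 5*V (n(V) = -20 + 5*(32 + V) = -20 + (160 + 5*V) = 140 + 5*V)
288289/(((p - 37309)/(n(s) + 78094))) = 288289/(((-67101/5 - 37309)/((140 + 5*(-164)) + 78094))) = 288289/((-253646/(5*((140 - 820) + 78094)))) = 288289/((-253646/(5*(-680 + 78094)))) = 288289/((-253646/5/77414)) = 288289/((-253646/5*1/77414)) = 288289/(-126823/193535) = 288289*(-193535/126823) = -55794011615/126823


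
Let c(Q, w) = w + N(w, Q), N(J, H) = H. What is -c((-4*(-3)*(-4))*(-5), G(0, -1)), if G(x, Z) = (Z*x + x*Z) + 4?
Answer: -244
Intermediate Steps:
G(x, Z) = 4 + 2*Z*x (G(x, Z) = (Z*x + Z*x) + 4 = 2*Z*x + 4 = 4 + 2*Z*x)
c(Q, w) = Q + w (c(Q, w) = w + Q = Q + w)
-c((-4*(-3)*(-4))*(-5), G(0, -1)) = -((-4*(-3)*(-4))*(-5) + (4 + 2*(-1)*0)) = -((12*(-4))*(-5) + (4 + 0)) = -(-48*(-5) + 4) = -(240 + 4) = -1*244 = -244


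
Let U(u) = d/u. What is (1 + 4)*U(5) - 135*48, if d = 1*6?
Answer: -6474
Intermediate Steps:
d = 6
U(u) = 6/u
(1 + 4)*U(5) - 135*48 = (1 + 4)*(6/5) - 135*48 = 5*(6*(⅕)) - 6480 = 5*(6/5) - 6480 = 6 - 6480 = -6474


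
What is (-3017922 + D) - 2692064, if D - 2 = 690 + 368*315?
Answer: -5593374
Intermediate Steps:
D = 116612 (D = 2 + (690 + 368*315) = 2 + (690 + 115920) = 2 + 116610 = 116612)
(-3017922 + D) - 2692064 = (-3017922 + 116612) - 2692064 = -2901310 - 2692064 = -5593374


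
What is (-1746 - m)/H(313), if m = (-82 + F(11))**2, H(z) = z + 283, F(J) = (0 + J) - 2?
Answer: -7075/596 ≈ -11.871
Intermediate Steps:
F(J) = -2 + J (F(J) = J - 2 = -2 + J)
H(z) = 283 + z
m = 5329 (m = (-82 + (-2 + 11))**2 = (-82 + 9)**2 = (-73)**2 = 5329)
(-1746 - m)/H(313) = (-1746 - 1*5329)/(283 + 313) = (-1746 - 5329)/596 = -7075*1/596 = -7075/596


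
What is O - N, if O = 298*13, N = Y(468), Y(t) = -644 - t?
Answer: 4986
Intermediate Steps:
N = -1112 (N = -644 - 1*468 = -644 - 468 = -1112)
O = 3874
O - N = 3874 - 1*(-1112) = 3874 + 1112 = 4986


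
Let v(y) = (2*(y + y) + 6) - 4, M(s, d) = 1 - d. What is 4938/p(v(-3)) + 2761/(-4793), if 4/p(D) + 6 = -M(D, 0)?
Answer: -82842941/9586 ≈ -8642.1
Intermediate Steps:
v(y) = 2 + 4*y (v(y) = (2*(2*y) + 6) - 4 = (4*y + 6) - 4 = (6 + 4*y) - 4 = 2 + 4*y)
p(D) = -4/7 (p(D) = 4/(-6 - (1 - 1*0)) = 4/(-6 - (1 + 0)) = 4/(-6 - 1*1) = 4/(-6 - 1) = 4/(-7) = 4*(-⅐) = -4/7)
4938/p(v(-3)) + 2761/(-4793) = 4938/(-4/7) + 2761/(-4793) = 4938*(-7/4) + 2761*(-1/4793) = -17283/2 - 2761/4793 = -82842941/9586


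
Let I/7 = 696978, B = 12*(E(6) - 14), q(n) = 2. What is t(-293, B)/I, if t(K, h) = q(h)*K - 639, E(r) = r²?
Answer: -175/696978 ≈ -0.00025108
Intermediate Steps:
B = 264 (B = 12*(6² - 14) = 12*(36 - 14) = 12*22 = 264)
t(K, h) = -639 + 2*K (t(K, h) = 2*K - 639 = -639 + 2*K)
I = 4878846 (I = 7*696978 = 4878846)
t(-293, B)/I = (-639 + 2*(-293))/4878846 = (-639 - 586)*(1/4878846) = -1225*1/4878846 = -175/696978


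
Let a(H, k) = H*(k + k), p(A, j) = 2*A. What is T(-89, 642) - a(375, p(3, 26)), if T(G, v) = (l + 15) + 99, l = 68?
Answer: -4318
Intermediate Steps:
a(H, k) = 2*H*k (a(H, k) = H*(2*k) = 2*H*k)
T(G, v) = 182 (T(G, v) = (68 + 15) + 99 = 83 + 99 = 182)
T(-89, 642) - a(375, p(3, 26)) = 182 - 2*375*2*3 = 182 - 2*375*6 = 182 - 1*4500 = 182 - 4500 = -4318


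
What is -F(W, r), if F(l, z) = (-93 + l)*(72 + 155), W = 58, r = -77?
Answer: 7945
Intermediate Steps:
F(l, z) = -21111 + 227*l (F(l, z) = (-93 + l)*227 = -21111 + 227*l)
-F(W, r) = -(-21111 + 227*58) = -(-21111 + 13166) = -1*(-7945) = 7945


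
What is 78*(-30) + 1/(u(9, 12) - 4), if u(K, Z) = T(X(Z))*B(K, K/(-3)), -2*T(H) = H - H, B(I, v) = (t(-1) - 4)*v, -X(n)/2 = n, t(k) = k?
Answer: -9361/4 ≈ -2340.3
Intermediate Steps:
X(n) = -2*n
B(I, v) = -5*v (B(I, v) = (-1 - 4)*v = -5*v)
T(H) = 0 (T(H) = -(H - H)/2 = -½*0 = 0)
u(K, Z) = 0 (u(K, Z) = 0*(-5*K/(-3)) = 0*(-5*K*(-1)/3) = 0*(-(-5)*K/3) = 0*(5*K/3) = 0)
78*(-30) + 1/(u(9, 12) - 4) = 78*(-30) + 1/(0 - 4) = -2340 + 1/(-4) = -2340 - ¼ = -9361/4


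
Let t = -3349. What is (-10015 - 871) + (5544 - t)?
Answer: -1993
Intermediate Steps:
(-10015 - 871) + (5544 - t) = (-10015 - 871) + (5544 - 1*(-3349)) = -10886 + (5544 + 3349) = -10886 + 8893 = -1993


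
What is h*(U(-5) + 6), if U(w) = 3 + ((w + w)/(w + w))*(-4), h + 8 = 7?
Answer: -5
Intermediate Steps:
h = -1 (h = -8 + 7 = -1)
U(w) = -1 (U(w) = 3 + ((2*w)/((2*w)))*(-4) = 3 + ((2*w)*(1/(2*w)))*(-4) = 3 + 1*(-4) = 3 - 4 = -1)
h*(U(-5) + 6) = -(-1 + 6) = -1*5 = -5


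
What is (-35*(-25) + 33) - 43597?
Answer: -42689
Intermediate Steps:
(-35*(-25) + 33) - 43597 = (875 + 33) - 43597 = 908 - 43597 = -42689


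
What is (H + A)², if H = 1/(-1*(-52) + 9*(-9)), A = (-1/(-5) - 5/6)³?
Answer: 51035779921/613089000000 ≈ 0.083244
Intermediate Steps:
A = -6859/27000 (A = (-1*(-⅕) - 5*⅙)³ = (⅕ - ⅚)³ = (-19/30)³ = -6859/27000 ≈ -0.25404)
H = -1/29 (H = 1/(52 - 81) = 1/(-29) = -1/29 ≈ -0.034483)
(H + A)² = (-1/29 - 6859/27000)² = (-225911/783000)² = 51035779921/613089000000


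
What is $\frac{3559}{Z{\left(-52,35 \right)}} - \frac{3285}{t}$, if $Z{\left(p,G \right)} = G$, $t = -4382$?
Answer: $\frac{2244359}{21910} \approx 102.44$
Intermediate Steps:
$\frac{3559}{Z{\left(-52,35 \right)}} - \frac{3285}{t} = \frac{3559}{35} - \frac{3285}{-4382} = 3559 \cdot \frac{1}{35} - - \frac{3285}{4382} = \frac{3559}{35} + \frac{3285}{4382} = \frac{2244359}{21910}$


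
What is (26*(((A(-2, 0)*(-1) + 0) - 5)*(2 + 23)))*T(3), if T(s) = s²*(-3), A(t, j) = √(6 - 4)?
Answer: 87750 + 17550*√2 ≈ 1.1257e+5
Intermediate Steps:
A(t, j) = √2
T(s) = -3*s²
(26*(((A(-2, 0)*(-1) + 0) - 5)*(2 + 23)))*T(3) = (26*(((√2*(-1) + 0) - 5)*(2 + 23)))*(-3*3²) = (26*(((-√2 + 0) - 5)*25))*(-3*9) = (26*((-√2 - 5)*25))*(-27) = (26*((-5 - √2)*25))*(-27) = (26*(-125 - 25*√2))*(-27) = (-3250 - 650*√2)*(-27) = 87750 + 17550*√2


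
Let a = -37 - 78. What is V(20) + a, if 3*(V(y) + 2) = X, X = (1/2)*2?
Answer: -350/3 ≈ -116.67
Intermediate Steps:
a = -115
X = 1 (X = (1*(½))*2 = (½)*2 = 1)
V(y) = -5/3 (V(y) = -2 + (⅓)*1 = -2 + ⅓ = -5/3)
V(20) + a = -5/3 - 115 = -350/3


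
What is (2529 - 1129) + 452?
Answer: 1852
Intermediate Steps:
(2529 - 1129) + 452 = 1400 + 452 = 1852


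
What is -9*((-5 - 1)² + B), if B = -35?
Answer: -9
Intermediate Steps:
-9*((-5 - 1)² + B) = -9*((-5 - 1)² - 35) = -9*((-6)² - 35) = -9*(36 - 35) = -9*1 = -9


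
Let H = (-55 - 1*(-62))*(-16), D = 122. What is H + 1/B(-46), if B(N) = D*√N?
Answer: -112 - I*√46/5612 ≈ -112.0 - 0.0012085*I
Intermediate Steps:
B(N) = 122*√N
H = -112 (H = (-55 + 62)*(-16) = 7*(-16) = -112)
H + 1/B(-46) = -112 + 1/(122*√(-46)) = -112 + 1/(122*(I*√46)) = -112 + 1/(122*I*√46) = -112 - I*√46/5612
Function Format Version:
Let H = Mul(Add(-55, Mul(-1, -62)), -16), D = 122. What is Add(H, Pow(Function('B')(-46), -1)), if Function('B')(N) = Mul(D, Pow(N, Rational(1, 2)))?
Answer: Add(-112, Mul(Rational(-1, 5612), I, Pow(46, Rational(1, 2)))) ≈ Add(-112.00, Mul(-0.0012085, I))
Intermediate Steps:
Function('B')(N) = Mul(122, Pow(N, Rational(1, 2)))
H = -112 (H = Mul(Add(-55, 62), -16) = Mul(7, -16) = -112)
Add(H, Pow(Function('B')(-46), -1)) = Add(-112, Pow(Mul(122, Pow(-46, Rational(1, 2))), -1)) = Add(-112, Pow(Mul(122, Mul(I, Pow(46, Rational(1, 2)))), -1)) = Add(-112, Pow(Mul(122, I, Pow(46, Rational(1, 2))), -1)) = Add(-112, Mul(Rational(-1, 5612), I, Pow(46, Rational(1, 2))))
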